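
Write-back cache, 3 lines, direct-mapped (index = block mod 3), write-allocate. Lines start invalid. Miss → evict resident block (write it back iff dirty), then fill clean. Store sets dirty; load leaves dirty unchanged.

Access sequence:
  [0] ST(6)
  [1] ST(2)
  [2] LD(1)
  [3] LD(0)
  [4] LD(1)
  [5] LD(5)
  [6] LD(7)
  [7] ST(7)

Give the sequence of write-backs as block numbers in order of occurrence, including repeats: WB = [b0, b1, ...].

WB = [6, 2]

0: W B6 → L0 miss [D]
1: W B2 → L2 miss [D]
2: R B1 → L1 miss [-]
3: R B0 → L0 miss wb→B6 [-]
4: R B1 → L1 hit [-]
5: R B5 → L2 miss wb→B2 [-]
6: R B7 → L1 miss [-]
7: W B7 → L1 hit [D]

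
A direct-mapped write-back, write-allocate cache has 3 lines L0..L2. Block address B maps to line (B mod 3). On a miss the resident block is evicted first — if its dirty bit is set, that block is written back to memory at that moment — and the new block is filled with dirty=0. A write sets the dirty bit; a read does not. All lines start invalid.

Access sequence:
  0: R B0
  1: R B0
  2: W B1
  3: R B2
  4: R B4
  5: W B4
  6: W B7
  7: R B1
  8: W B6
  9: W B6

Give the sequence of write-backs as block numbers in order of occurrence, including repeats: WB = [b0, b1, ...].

WB = [1, 4, 7]

0: R B0 -> L0 miss  d=-]
1: R B0 -> L0 hit  d=-]
2: W B1 -> L1 miss  d=D]
3: R B2 -> L2 miss  d=-]
4: R B4 -> L1 miss wb->B1  d=-]
5: W B4 -> L1 hit  d=D]
6: W B7 -> L1 miss wb->B4  d=D]
7: R B1 -> L1 miss wb->B7  d=-]
8: W B6 -> L0 miss  d=D]
9: W B6 -> L0 hit  d=D]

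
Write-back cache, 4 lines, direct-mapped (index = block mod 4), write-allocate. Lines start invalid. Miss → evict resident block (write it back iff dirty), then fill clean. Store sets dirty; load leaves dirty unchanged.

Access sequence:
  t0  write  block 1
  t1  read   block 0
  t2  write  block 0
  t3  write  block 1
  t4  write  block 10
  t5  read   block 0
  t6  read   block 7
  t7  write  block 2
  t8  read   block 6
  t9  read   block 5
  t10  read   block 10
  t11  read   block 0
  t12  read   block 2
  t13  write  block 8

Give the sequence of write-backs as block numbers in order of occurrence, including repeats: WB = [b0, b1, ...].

WB = [10, 2, 1, 0]

  0 | W B1 → L1 miss [D]
  1 | R B0 → L0 miss [-]
  2 | W B0 → L0 hit [D]
  3 | W B1 → L1 hit [D]
  4 | W B10 → L2 miss [D]
  5 | R B0 → L0 hit [D]
  6 | R B7 → L3 miss [-]
  7 | W B2 → L2 miss wb→B10 [D]
  8 | R B6 → L2 miss wb→B2 [-]
  9 | R B5 → L1 miss wb→B1 [-]
  10 | R B10 → L2 miss [-]
  11 | R B0 → L0 hit [D]
  12 | R B2 → L2 miss [-]
  13 | W B8 → L0 miss wb→B0 [D]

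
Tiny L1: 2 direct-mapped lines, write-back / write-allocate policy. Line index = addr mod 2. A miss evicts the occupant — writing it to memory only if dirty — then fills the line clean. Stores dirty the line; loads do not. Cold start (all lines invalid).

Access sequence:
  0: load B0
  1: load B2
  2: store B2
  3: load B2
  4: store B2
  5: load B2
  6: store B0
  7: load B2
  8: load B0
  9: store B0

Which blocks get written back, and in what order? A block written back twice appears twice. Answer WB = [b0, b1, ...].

WB = [2, 0]

0: R B0 → L0 miss [-]
1: R B2 → L0 miss [-]
2: W B2 → L0 hit [D]
3: R B2 → L0 hit [D]
4: W B2 → L0 hit [D]
5: R B2 → L0 hit [D]
6: W B0 → L0 miss wb→B2 [D]
7: R B2 → L0 miss wb→B0 [-]
8: R B0 → L0 miss [-]
9: W B0 → L0 hit [D]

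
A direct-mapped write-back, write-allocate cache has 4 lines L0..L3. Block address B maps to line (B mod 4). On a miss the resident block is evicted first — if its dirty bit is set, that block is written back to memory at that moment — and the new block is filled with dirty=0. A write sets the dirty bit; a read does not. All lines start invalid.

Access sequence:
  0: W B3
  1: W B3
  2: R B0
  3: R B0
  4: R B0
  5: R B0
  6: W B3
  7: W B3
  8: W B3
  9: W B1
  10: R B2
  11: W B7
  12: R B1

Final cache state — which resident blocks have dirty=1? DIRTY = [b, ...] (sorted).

DIRTY = [1, 7]

  0 | W B3 → L3 miss [D]
  1 | W B3 → L3 hit [D]
  2 | R B0 → L0 miss [-]
  3 | R B0 → L0 hit [-]
  4 | R B0 → L0 hit [-]
  5 | R B0 → L0 hit [-]
  6 | W B3 → L3 hit [D]
  7 | W B3 → L3 hit [D]
  8 | W B3 → L3 hit [D]
  9 | W B1 → L1 miss [D]
  10 | R B2 → L2 miss [-]
  11 | W B7 → L3 miss wb→B3 [D]
  12 | R B1 → L1 hit [D]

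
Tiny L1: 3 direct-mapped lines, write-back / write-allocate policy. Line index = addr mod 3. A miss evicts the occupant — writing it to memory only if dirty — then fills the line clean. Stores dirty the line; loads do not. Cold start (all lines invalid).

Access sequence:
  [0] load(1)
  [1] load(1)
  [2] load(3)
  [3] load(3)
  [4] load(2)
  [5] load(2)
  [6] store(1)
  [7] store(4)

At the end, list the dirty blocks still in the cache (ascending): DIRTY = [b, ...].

DIRTY = [4]

  0 | R B1 → L1 miss [-]
  1 | R B1 → L1 hit [-]
  2 | R B3 → L0 miss [-]
  3 | R B3 → L0 hit [-]
  4 | R B2 → L2 miss [-]
  5 | R B2 → L2 hit [-]
  6 | W B1 → L1 hit [D]
  7 | W B4 → L1 miss wb→B1 [D]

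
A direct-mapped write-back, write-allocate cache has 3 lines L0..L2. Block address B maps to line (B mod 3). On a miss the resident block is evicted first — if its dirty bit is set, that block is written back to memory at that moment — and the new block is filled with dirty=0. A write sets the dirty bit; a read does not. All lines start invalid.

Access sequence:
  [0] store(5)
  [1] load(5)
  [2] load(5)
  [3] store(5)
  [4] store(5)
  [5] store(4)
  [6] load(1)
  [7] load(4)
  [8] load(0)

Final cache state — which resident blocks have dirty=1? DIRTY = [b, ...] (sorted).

DIRTY = [5]

0: W B5 -> L2 miss  d=D]
1: R B5 -> L2 hit  d=D]
2: R B5 -> L2 hit  d=D]
3: W B5 -> L2 hit  d=D]
4: W B5 -> L2 hit  d=D]
5: W B4 -> L1 miss  d=D]
6: R B1 -> L1 miss wb->B4  d=-]
7: R B4 -> L1 miss  d=-]
8: R B0 -> L0 miss  d=-]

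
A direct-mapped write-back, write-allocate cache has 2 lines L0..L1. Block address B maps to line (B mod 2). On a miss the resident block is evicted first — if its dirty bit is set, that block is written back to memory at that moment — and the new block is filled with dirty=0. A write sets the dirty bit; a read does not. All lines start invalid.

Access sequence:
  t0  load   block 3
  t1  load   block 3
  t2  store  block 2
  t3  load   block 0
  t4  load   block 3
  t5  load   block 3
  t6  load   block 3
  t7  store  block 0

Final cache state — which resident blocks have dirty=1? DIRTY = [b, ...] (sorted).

0: R B3 -> L1 miss  d=-]
1: R B3 -> L1 hit  d=-]
2: W B2 -> L0 miss  d=D]
3: R B0 -> L0 miss wb->B2  d=-]
4: R B3 -> L1 hit  d=-]
5: R B3 -> L1 hit  d=-]
6: R B3 -> L1 hit  d=-]
7: W B0 -> L0 hit  d=D]

DIRTY = [0]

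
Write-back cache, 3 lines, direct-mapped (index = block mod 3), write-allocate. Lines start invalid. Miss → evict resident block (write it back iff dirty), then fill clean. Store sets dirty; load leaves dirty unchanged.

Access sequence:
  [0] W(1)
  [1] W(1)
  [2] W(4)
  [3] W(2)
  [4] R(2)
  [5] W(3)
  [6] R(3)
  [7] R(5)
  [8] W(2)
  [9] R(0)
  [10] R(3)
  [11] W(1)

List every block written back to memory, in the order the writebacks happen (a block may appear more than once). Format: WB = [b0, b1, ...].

0: W B1 → L1 miss [D]
1: W B1 → L1 hit [D]
2: W B4 → L1 miss wb→B1 [D]
3: W B2 → L2 miss [D]
4: R B2 → L2 hit [D]
5: W B3 → L0 miss [D]
6: R B3 → L0 hit [D]
7: R B5 → L2 miss wb→B2 [-]
8: W B2 → L2 miss [D]
9: R B0 → L0 miss wb→B3 [-]
10: R B3 → L0 miss [-]
11: W B1 → L1 miss wb→B4 [D]

WB = [1, 2, 3, 4]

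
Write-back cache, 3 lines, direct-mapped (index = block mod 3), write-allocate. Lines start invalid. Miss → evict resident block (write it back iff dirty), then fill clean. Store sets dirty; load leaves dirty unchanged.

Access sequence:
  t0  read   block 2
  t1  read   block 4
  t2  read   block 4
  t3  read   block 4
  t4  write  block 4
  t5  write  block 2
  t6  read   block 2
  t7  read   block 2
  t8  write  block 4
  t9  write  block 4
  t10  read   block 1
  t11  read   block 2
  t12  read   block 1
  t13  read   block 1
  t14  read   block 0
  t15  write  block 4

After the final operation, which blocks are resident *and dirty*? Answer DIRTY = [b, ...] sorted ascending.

DIRTY = [2, 4]

  0 | R B2 → L2 miss [-]
  1 | R B4 → L1 miss [-]
  2 | R B4 → L1 hit [-]
  3 | R B4 → L1 hit [-]
  4 | W B4 → L1 hit [D]
  5 | W B2 → L2 hit [D]
  6 | R B2 → L2 hit [D]
  7 | R B2 → L2 hit [D]
  8 | W B4 → L1 hit [D]
  9 | W B4 → L1 hit [D]
  10 | R B1 → L1 miss wb→B4 [-]
  11 | R B2 → L2 hit [D]
  12 | R B1 → L1 hit [-]
  13 | R B1 → L1 hit [-]
  14 | R B0 → L0 miss [-]
  15 | W B4 → L1 miss [D]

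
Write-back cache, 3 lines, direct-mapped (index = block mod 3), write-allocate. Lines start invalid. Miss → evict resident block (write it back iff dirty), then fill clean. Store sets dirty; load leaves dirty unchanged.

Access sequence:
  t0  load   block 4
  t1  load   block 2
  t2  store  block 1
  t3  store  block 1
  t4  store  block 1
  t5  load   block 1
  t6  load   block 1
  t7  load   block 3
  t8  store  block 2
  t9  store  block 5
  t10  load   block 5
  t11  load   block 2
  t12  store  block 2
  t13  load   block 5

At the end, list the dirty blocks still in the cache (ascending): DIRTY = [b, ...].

DIRTY = [1]

0: R B4 → L1 miss [-]
1: R B2 → L2 miss [-]
2: W B1 → L1 miss [D]
3: W B1 → L1 hit [D]
4: W B1 → L1 hit [D]
5: R B1 → L1 hit [D]
6: R B1 → L1 hit [D]
7: R B3 → L0 miss [-]
8: W B2 → L2 hit [D]
9: W B5 → L2 miss wb→B2 [D]
10: R B5 → L2 hit [D]
11: R B2 → L2 miss wb→B5 [-]
12: W B2 → L2 hit [D]
13: R B5 → L2 miss wb→B2 [-]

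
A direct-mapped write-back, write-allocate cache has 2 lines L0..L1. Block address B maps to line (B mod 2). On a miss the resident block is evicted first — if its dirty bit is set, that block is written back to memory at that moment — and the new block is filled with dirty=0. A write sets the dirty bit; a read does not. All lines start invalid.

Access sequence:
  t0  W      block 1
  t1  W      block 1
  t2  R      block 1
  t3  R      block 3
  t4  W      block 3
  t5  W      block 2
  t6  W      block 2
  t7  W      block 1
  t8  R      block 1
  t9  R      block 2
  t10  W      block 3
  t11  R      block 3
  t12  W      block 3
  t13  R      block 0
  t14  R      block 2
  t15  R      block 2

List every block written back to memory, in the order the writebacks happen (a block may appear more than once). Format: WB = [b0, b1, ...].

  0 | W B1 → L1 miss [D]
  1 | W B1 → L1 hit [D]
  2 | R B1 → L1 hit [D]
  3 | R B3 → L1 miss wb→B1 [-]
  4 | W B3 → L1 hit [D]
  5 | W B2 → L0 miss [D]
  6 | W B2 → L0 hit [D]
  7 | W B1 → L1 miss wb→B3 [D]
  8 | R B1 → L1 hit [D]
  9 | R B2 → L0 hit [D]
  10 | W B3 → L1 miss wb→B1 [D]
  11 | R B3 → L1 hit [D]
  12 | W B3 → L1 hit [D]
  13 | R B0 → L0 miss wb→B2 [-]
  14 | R B2 → L0 miss [-]
  15 | R B2 → L0 hit [-]

WB = [1, 3, 1, 2]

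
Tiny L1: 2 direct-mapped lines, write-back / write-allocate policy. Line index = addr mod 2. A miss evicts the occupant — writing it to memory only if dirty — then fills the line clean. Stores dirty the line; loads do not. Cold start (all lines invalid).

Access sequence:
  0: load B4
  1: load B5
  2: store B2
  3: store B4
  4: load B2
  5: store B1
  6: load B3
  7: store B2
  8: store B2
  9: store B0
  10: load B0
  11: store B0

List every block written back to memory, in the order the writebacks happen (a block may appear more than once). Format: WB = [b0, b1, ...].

  0 | R B4 → L0 miss [-]
  1 | R B5 → L1 miss [-]
  2 | W B2 → L0 miss [D]
  3 | W B4 → L0 miss wb→B2 [D]
  4 | R B2 → L0 miss wb→B4 [-]
  5 | W B1 → L1 miss [D]
  6 | R B3 → L1 miss wb→B1 [-]
  7 | W B2 → L0 hit [D]
  8 | W B2 → L0 hit [D]
  9 | W B0 → L0 miss wb→B2 [D]
  10 | R B0 → L0 hit [D]
  11 | W B0 → L0 hit [D]

WB = [2, 4, 1, 2]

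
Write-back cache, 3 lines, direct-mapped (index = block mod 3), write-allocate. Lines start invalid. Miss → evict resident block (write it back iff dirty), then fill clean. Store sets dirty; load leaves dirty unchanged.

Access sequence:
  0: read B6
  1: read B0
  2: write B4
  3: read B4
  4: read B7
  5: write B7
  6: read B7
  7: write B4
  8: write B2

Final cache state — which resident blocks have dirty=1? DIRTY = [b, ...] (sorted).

DIRTY = [2, 4]

0: R B6 -> L0 miss  d=-]
1: R B0 -> L0 miss  d=-]
2: W B4 -> L1 miss  d=D]
3: R B4 -> L1 hit  d=D]
4: R B7 -> L1 miss wb->B4  d=-]
5: W B7 -> L1 hit  d=D]
6: R B7 -> L1 hit  d=D]
7: W B4 -> L1 miss wb->B7  d=D]
8: W B2 -> L2 miss  d=D]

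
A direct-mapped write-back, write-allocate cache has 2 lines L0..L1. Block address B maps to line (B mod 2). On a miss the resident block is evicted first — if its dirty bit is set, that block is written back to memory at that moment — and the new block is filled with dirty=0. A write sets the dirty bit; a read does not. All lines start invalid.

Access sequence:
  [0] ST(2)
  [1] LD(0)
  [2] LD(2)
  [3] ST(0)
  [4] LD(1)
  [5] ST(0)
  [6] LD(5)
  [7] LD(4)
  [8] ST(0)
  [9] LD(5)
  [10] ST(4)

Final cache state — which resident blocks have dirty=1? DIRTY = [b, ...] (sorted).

DIRTY = [4]

0: W B2 -> L0 miss  d=D]
1: R B0 -> L0 miss wb->B2  d=-]
2: R B2 -> L0 miss  d=-]
3: W B0 -> L0 miss  d=D]
4: R B1 -> L1 miss  d=-]
5: W B0 -> L0 hit  d=D]
6: R B5 -> L1 miss  d=-]
7: R B4 -> L0 miss wb->B0  d=-]
8: W B0 -> L0 miss  d=D]
9: R B5 -> L1 hit  d=-]
10: W B4 -> L0 miss wb->B0  d=D]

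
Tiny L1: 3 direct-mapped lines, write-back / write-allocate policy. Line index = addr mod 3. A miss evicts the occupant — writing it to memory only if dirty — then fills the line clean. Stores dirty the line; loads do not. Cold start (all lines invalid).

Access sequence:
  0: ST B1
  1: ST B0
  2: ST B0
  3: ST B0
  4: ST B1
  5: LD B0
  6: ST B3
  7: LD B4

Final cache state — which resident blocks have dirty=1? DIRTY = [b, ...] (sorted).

0: W B1 → L1 miss [D]
1: W B0 → L0 miss [D]
2: W B0 → L0 hit [D]
3: W B0 → L0 hit [D]
4: W B1 → L1 hit [D]
5: R B0 → L0 hit [D]
6: W B3 → L0 miss wb→B0 [D]
7: R B4 → L1 miss wb→B1 [-]

DIRTY = [3]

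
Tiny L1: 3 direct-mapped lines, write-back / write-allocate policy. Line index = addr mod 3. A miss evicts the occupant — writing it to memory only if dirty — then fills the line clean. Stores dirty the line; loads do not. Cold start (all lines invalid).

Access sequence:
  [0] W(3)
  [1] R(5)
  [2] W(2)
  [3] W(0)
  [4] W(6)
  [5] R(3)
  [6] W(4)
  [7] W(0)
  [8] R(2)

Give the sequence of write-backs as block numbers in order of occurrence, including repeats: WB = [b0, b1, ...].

  0 | W B3 → L0 miss [D]
  1 | R B5 → L2 miss [-]
  2 | W B2 → L2 miss [D]
  3 | W B0 → L0 miss wb→B3 [D]
  4 | W B6 → L0 miss wb→B0 [D]
  5 | R B3 → L0 miss wb→B6 [-]
  6 | W B4 → L1 miss [D]
  7 | W B0 → L0 miss [D]
  8 | R B2 → L2 hit [D]

WB = [3, 0, 6]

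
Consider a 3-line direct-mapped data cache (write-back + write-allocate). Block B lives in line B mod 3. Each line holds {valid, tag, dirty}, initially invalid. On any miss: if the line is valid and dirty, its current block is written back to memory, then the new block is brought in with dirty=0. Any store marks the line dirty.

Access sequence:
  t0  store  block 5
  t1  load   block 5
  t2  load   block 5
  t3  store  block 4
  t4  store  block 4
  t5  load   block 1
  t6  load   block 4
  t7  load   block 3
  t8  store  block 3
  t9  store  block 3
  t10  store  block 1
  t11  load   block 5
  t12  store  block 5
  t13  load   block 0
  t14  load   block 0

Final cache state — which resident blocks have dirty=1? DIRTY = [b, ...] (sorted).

DIRTY = [1, 5]

0: W B5 → L2 miss [D]
1: R B5 → L2 hit [D]
2: R B5 → L2 hit [D]
3: W B4 → L1 miss [D]
4: W B4 → L1 hit [D]
5: R B1 → L1 miss wb→B4 [-]
6: R B4 → L1 miss [-]
7: R B3 → L0 miss [-]
8: W B3 → L0 hit [D]
9: W B3 → L0 hit [D]
10: W B1 → L1 miss [D]
11: R B5 → L2 hit [D]
12: W B5 → L2 hit [D]
13: R B0 → L0 miss wb→B3 [-]
14: R B0 → L0 hit [-]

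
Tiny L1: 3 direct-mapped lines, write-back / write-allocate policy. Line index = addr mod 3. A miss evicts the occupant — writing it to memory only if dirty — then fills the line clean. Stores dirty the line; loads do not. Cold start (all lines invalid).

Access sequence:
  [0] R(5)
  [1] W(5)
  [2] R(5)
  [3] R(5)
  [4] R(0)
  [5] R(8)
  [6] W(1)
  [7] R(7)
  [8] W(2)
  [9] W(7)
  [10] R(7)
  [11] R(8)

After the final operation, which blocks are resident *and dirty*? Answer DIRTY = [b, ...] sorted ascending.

0: R B5 → L2 miss [-]
1: W B5 → L2 hit [D]
2: R B5 → L2 hit [D]
3: R B5 → L2 hit [D]
4: R B0 → L0 miss [-]
5: R B8 → L2 miss wb→B5 [-]
6: W B1 → L1 miss [D]
7: R B7 → L1 miss wb→B1 [-]
8: W B2 → L2 miss [D]
9: W B7 → L1 hit [D]
10: R B7 → L1 hit [D]
11: R B8 → L2 miss wb→B2 [-]

DIRTY = [7]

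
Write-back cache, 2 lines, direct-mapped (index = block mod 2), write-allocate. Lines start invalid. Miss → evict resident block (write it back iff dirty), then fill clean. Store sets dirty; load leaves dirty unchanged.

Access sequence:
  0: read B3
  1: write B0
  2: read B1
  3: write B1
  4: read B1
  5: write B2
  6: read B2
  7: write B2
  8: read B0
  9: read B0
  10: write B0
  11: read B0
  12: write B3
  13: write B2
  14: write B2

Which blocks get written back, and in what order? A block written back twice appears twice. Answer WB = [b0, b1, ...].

WB = [0, 2, 1, 0]

  0 | R B3 → L1 miss [-]
  1 | W B0 → L0 miss [D]
  2 | R B1 → L1 miss [-]
  3 | W B1 → L1 hit [D]
  4 | R B1 → L1 hit [D]
  5 | W B2 → L0 miss wb→B0 [D]
  6 | R B2 → L0 hit [D]
  7 | W B2 → L0 hit [D]
  8 | R B0 → L0 miss wb→B2 [-]
  9 | R B0 → L0 hit [-]
  10 | W B0 → L0 hit [D]
  11 | R B0 → L0 hit [D]
  12 | W B3 → L1 miss wb→B1 [D]
  13 | W B2 → L0 miss wb→B0 [D]
  14 | W B2 → L0 hit [D]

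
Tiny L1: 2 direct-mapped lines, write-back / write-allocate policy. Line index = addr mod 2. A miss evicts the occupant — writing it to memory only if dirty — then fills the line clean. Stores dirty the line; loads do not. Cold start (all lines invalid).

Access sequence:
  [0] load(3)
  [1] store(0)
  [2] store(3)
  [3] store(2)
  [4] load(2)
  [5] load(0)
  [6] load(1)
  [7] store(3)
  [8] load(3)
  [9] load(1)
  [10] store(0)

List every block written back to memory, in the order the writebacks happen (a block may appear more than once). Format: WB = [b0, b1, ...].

0: R B3 → L1 miss [-]
1: W B0 → L0 miss [D]
2: W B3 → L1 hit [D]
3: W B2 → L0 miss wb→B0 [D]
4: R B2 → L0 hit [D]
5: R B0 → L0 miss wb→B2 [-]
6: R B1 → L1 miss wb→B3 [-]
7: W B3 → L1 miss [D]
8: R B3 → L1 hit [D]
9: R B1 → L1 miss wb→B3 [-]
10: W B0 → L0 hit [D]

WB = [0, 2, 3, 3]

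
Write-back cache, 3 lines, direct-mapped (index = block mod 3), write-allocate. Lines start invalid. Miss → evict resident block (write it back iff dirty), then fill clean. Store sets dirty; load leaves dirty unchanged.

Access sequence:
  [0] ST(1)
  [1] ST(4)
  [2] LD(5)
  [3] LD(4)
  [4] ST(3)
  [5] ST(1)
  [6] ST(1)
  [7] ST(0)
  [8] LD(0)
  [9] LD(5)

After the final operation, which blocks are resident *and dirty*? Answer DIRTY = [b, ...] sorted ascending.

DIRTY = [0, 1]

0: W B1 → L1 miss [D]
1: W B4 → L1 miss wb→B1 [D]
2: R B5 → L2 miss [-]
3: R B4 → L1 hit [D]
4: W B3 → L0 miss [D]
5: W B1 → L1 miss wb→B4 [D]
6: W B1 → L1 hit [D]
7: W B0 → L0 miss wb→B3 [D]
8: R B0 → L0 hit [D]
9: R B5 → L2 hit [-]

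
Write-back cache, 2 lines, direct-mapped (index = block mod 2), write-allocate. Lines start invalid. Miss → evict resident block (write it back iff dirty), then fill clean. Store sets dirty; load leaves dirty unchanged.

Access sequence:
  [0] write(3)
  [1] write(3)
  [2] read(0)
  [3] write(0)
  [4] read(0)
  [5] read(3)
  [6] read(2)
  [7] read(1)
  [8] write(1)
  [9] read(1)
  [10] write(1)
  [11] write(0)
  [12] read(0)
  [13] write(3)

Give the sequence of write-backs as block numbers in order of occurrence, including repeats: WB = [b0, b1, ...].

0: W B3 → L1 miss [D]
1: W B3 → L1 hit [D]
2: R B0 → L0 miss [-]
3: W B0 → L0 hit [D]
4: R B0 → L0 hit [D]
5: R B3 → L1 hit [D]
6: R B2 → L0 miss wb→B0 [-]
7: R B1 → L1 miss wb→B3 [-]
8: W B1 → L1 hit [D]
9: R B1 → L1 hit [D]
10: W B1 → L1 hit [D]
11: W B0 → L0 miss [D]
12: R B0 → L0 hit [D]
13: W B3 → L1 miss wb→B1 [D]

WB = [0, 3, 1]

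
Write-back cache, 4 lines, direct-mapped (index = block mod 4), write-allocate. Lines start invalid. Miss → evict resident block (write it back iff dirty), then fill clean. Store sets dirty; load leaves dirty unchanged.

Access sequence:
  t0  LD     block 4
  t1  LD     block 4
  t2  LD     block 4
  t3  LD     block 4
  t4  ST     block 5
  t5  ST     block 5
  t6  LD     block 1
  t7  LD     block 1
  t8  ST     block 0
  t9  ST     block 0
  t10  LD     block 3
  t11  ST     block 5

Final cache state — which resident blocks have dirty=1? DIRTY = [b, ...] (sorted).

  0 | R B4 → L0 miss [-]
  1 | R B4 → L0 hit [-]
  2 | R B4 → L0 hit [-]
  3 | R B4 → L0 hit [-]
  4 | W B5 → L1 miss [D]
  5 | W B5 → L1 hit [D]
  6 | R B1 → L1 miss wb→B5 [-]
  7 | R B1 → L1 hit [-]
  8 | W B0 → L0 miss [D]
  9 | W B0 → L0 hit [D]
  10 | R B3 → L3 miss [-]
  11 | W B5 → L1 miss [D]

DIRTY = [0, 5]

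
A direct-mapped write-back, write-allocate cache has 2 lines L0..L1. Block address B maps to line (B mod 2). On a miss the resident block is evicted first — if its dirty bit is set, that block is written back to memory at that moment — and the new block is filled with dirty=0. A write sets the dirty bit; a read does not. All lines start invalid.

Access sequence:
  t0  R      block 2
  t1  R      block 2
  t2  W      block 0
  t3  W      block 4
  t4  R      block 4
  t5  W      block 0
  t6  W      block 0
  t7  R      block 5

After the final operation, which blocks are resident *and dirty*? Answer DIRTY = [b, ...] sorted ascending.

0: R B2 -> L0 miss  d=-]
1: R B2 -> L0 hit  d=-]
2: W B0 -> L0 miss  d=D]
3: W B4 -> L0 miss wb->B0  d=D]
4: R B4 -> L0 hit  d=D]
5: W B0 -> L0 miss wb->B4  d=D]
6: W B0 -> L0 hit  d=D]
7: R B5 -> L1 miss  d=-]

DIRTY = [0]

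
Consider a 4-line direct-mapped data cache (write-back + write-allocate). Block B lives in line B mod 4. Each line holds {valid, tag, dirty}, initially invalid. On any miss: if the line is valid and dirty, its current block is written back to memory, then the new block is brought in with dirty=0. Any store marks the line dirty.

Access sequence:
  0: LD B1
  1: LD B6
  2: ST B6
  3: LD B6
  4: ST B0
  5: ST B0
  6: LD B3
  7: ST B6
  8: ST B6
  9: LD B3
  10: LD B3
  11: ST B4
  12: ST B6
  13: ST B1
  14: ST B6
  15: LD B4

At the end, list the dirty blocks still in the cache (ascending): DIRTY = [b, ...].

DIRTY = [1, 4, 6]

0: R B1 -> L1 miss  d=-]
1: R B6 -> L2 miss  d=-]
2: W B6 -> L2 hit  d=D]
3: R B6 -> L2 hit  d=D]
4: W B0 -> L0 miss  d=D]
5: W B0 -> L0 hit  d=D]
6: R B3 -> L3 miss  d=-]
7: W B6 -> L2 hit  d=D]
8: W B6 -> L2 hit  d=D]
9: R B3 -> L3 hit  d=-]
10: R B3 -> L3 hit  d=-]
11: W B4 -> L0 miss wb->B0  d=D]
12: W B6 -> L2 hit  d=D]
13: W B1 -> L1 hit  d=D]
14: W B6 -> L2 hit  d=D]
15: R B4 -> L0 hit  d=D]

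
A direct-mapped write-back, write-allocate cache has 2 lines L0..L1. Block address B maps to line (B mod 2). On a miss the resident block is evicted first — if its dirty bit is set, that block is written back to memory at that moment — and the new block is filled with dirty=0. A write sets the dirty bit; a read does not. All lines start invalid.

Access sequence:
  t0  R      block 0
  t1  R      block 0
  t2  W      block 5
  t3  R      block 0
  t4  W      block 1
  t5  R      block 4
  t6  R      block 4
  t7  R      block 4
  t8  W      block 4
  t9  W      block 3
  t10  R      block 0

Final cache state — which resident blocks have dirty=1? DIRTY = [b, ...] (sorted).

0: R B0 -> L0 miss  d=-]
1: R B0 -> L0 hit  d=-]
2: W B5 -> L1 miss  d=D]
3: R B0 -> L0 hit  d=-]
4: W B1 -> L1 miss wb->B5  d=D]
5: R B4 -> L0 miss  d=-]
6: R B4 -> L0 hit  d=-]
7: R B4 -> L0 hit  d=-]
8: W B4 -> L0 hit  d=D]
9: W B3 -> L1 miss wb->B1  d=D]
10: R B0 -> L0 miss wb->B4  d=-]

DIRTY = [3]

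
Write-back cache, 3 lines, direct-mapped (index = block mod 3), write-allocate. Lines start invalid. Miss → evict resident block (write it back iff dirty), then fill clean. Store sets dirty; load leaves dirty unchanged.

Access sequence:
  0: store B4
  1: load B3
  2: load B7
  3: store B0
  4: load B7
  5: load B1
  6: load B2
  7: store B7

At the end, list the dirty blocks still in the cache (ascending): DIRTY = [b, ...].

DIRTY = [0, 7]

0: W B4 -> L1 miss  d=D]
1: R B3 -> L0 miss  d=-]
2: R B7 -> L1 miss wb->B4  d=-]
3: W B0 -> L0 miss  d=D]
4: R B7 -> L1 hit  d=-]
5: R B1 -> L1 miss  d=-]
6: R B2 -> L2 miss  d=-]
7: W B7 -> L1 miss  d=D]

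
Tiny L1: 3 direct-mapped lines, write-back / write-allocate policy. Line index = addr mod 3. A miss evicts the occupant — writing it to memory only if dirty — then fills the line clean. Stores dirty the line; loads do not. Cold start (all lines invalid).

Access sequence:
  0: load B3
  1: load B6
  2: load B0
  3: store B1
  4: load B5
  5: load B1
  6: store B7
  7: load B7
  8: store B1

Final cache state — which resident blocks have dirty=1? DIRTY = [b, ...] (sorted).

DIRTY = [1]

  0 | R B3 → L0 miss [-]
  1 | R B6 → L0 miss [-]
  2 | R B0 → L0 miss [-]
  3 | W B1 → L1 miss [D]
  4 | R B5 → L2 miss [-]
  5 | R B1 → L1 hit [D]
  6 | W B7 → L1 miss wb→B1 [D]
  7 | R B7 → L1 hit [D]
  8 | W B1 → L1 miss wb→B7 [D]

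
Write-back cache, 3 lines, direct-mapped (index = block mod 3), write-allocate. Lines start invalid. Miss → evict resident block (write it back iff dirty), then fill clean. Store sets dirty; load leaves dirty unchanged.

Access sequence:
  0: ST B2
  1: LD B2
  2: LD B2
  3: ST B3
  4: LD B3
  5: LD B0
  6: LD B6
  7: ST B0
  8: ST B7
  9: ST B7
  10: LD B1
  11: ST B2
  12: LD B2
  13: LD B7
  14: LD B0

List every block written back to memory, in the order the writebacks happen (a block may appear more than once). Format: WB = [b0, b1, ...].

0: W B2 -> L2 miss  d=D]
1: R B2 -> L2 hit  d=D]
2: R B2 -> L2 hit  d=D]
3: W B3 -> L0 miss  d=D]
4: R B3 -> L0 hit  d=D]
5: R B0 -> L0 miss wb->B3  d=-]
6: R B6 -> L0 miss  d=-]
7: W B0 -> L0 miss  d=D]
8: W B7 -> L1 miss  d=D]
9: W B7 -> L1 hit  d=D]
10: R B1 -> L1 miss wb->B7  d=-]
11: W B2 -> L2 hit  d=D]
12: R B2 -> L2 hit  d=D]
13: R B7 -> L1 miss  d=-]
14: R B0 -> L0 hit  d=D]

WB = [3, 7]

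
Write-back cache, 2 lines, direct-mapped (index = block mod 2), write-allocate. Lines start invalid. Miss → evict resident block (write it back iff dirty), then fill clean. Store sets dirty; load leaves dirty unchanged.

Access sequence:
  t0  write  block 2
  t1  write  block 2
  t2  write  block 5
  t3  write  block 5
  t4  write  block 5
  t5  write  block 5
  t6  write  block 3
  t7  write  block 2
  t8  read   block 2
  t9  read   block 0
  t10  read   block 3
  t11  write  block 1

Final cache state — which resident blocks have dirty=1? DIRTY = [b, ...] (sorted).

0: W B2 → L0 miss [D]
1: W B2 → L0 hit [D]
2: W B5 → L1 miss [D]
3: W B5 → L1 hit [D]
4: W B5 → L1 hit [D]
5: W B5 → L1 hit [D]
6: W B3 → L1 miss wb→B5 [D]
7: W B2 → L0 hit [D]
8: R B2 → L0 hit [D]
9: R B0 → L0 miss wb→B2 [-]
10: R B3 → L1 hit [D]
11: W B1 → L1 miss wb→B3 [D]

DIRTY = [1]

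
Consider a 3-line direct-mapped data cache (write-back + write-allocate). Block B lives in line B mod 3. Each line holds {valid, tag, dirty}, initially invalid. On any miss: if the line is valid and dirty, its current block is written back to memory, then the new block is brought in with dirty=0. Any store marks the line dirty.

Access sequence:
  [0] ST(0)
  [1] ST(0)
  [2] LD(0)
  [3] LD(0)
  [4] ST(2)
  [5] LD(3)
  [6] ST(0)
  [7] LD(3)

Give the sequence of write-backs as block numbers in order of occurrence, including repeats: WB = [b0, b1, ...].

  0 | W B0 → L0 miss [D]
  1 | W B0 → L0 hit [D]
  2 | R B0 → L0 hit [D]
  3 | R B0 → L0 hit [D]
  4 | W B2 → L2 miss [D]
  5 | R B3 → L0 miss wb→B0 [-]
  6 | W B0 → L0 miss [D]
  7 | R B3 → L0 miss wb→B0 [-]

WB = [0, 0]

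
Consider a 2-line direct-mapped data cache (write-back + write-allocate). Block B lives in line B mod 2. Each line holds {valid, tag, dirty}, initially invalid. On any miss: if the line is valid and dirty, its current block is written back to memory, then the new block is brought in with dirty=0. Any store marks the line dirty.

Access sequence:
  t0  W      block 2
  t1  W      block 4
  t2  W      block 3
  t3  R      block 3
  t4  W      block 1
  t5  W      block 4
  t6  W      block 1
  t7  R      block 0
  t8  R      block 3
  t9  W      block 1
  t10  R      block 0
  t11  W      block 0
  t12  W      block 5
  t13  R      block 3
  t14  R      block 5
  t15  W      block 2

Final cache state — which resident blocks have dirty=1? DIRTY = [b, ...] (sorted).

0: W B2 -> L0 miss  d=D]
1: W B4 -> L0 miss wb->B2  d=D]
2: W B3 -> L1 miss  d=D]
3: R B3 -> L1 hit  d=D]
4: W B1 -> L1 miss wb->B3  d=D]
5: W B4 -> L0 hit  d=D]
6: W B1 -> L1 hit  d=D]
7: R B0 -> L0 miss wb->B4  d=-]
8: R B3 -> L1 miss wb->B1  d=-]
9: W B1 -> L1 miss  d=D]
10: R B0 -> L0 hit  d=-]
11: W B0 -> L0 hit  d=D]
12: W B5 -> L1 miss wb->B1  d=D]
13: R B3 -> L1 miss wb->B5  d=-]
14: R B5 -> L1 miss  d=-]
15: W B2 -> L0 miss wb->B0  d=D]

DIRTY = [2]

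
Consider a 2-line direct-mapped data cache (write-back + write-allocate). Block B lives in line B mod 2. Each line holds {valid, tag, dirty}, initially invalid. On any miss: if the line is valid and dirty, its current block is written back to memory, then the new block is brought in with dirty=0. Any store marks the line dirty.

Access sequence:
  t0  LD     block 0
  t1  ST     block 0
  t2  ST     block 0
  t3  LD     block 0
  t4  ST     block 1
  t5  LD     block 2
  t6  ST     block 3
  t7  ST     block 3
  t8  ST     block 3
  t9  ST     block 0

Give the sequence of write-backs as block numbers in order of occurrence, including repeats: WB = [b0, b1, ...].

0: R B0 → L0 miss [-]
1: W B0 → L0 hit [D]
2: W B0 → L0 hit [D]
3: R B0 → L0 hit [D]
4: W B1 → L1 miss [D]
5: R B2 → L0 miss wb→B0 [-]
6: W B3 → L1 miss wb→B1 [D]
7: W B3 → L1 hit [D]
8: W B3 → L1 hit [D]
9: W B0 → L0 miss [D]

WB = [0, 1]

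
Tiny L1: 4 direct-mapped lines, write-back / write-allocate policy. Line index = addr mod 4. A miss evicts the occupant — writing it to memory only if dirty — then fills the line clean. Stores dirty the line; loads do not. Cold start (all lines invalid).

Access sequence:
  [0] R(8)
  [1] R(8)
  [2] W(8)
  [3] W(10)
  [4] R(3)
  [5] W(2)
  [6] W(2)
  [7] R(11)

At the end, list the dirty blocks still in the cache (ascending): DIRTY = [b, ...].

0: R B8 → L0 miss [-]
1: R B8 → L0 hit [-]
2: W B8 → L0 hit [D]
3: W B10 → L2 miss [D]
4: R B3 → L3 miss [-]
5: W B2 → L2 miss wb→B10 [D]
6: W B2 → L2 hit [D]
7: R B11 → L3 miss [-]

DIRTY = [2, 8]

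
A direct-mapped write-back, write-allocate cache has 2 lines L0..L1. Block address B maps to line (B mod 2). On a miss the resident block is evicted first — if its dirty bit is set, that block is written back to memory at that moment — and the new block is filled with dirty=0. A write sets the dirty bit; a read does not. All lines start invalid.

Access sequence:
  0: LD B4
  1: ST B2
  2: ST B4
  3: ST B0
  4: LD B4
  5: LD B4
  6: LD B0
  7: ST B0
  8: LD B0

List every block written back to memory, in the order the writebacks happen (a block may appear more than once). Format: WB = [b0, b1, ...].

WB = [2, 4, 0]

  0 | R B4 → L0 miss [-]
  1 | W B2 → L0 miss [D]
  2 | W B4 → L0 miss wb→B2 [D]
  3 | W B0 → L0 miss wb→B4 [D]
  4 | R B4 → L0 miss wb→B0 [-]
  5 | R B4 → L0 hit [-]
  6 | R B0 → L0 miss [-]
  7 | W B0 → L0 hit [D]
  8 | R B0 → L0 hit [D]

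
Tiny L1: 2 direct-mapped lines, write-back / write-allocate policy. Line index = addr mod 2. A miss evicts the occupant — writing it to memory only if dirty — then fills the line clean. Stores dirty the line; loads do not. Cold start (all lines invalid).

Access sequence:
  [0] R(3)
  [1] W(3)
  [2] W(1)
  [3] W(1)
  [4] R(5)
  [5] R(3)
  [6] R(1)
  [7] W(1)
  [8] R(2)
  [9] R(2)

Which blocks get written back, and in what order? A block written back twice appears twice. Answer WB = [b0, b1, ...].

  0 | R B3 → L1 miss [-]
  1 | W B3 → L1 hit [D]
  2 | W B1 → L1 miss wb→B3 [D]
  3 | W B1 → L1 hit [D]
  4 | R B5 → L1 miss wb→B1 [-]
  5 | R B3 → L1 miss [-]
  6 | R B1 → L1 miss [-]
  7 | W B1 → L1 hit [D]
  8 | R B2 → L0 miss [-]
  9 | R B2 → L0 hit [-]

WB = [3, 1]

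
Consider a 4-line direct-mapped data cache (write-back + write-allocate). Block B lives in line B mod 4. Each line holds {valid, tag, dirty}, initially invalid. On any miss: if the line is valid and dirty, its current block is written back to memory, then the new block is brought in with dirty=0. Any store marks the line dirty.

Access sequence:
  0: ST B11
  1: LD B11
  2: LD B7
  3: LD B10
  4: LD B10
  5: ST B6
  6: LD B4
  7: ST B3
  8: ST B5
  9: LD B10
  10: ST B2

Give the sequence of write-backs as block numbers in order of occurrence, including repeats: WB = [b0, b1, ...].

WB = [11, 6]

0: W B11 -> L3 miss  d=D]
1: R B11 -> L3 hit  d=D]
2: R B7 -> L3 miss wb->B11  d=-]
3: R B10 -> L2 miss  d=-]
4: R B10 -> L2 hit  d=-]
5: W B6 -> L2 miss  d=D]
6: R B4 -> L0 miss  d=-]
7: W B3 -> L3 miss  d=D]
8: W B5 -> L1 miss  d=D]
9: R B10 -> L2 miss wb->B6  d=-]
10: W B2 -> L2 miss  d=D]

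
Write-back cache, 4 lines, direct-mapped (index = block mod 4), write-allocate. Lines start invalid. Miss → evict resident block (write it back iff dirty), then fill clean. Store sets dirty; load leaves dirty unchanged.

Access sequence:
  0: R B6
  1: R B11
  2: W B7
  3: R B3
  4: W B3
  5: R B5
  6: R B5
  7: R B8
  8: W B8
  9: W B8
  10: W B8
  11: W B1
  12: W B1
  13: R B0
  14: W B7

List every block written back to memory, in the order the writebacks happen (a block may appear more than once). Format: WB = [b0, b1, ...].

WB = [7, 8, 3]

0: R B6 -> L2 miss  d=-]
1: R B11 -> L3 miss  d=-]
2: W B7 -> L3 miss  d=D]
3: R B3 -> L3 miss wb->B7  d=-]
4: W B3 -> L3 hit  d=D]
5: R B5 -> L1 miss  d=-]
6: R B5 -> L1 hit  d=-]
7: R B8 -> L0 miss  d=-]
8: W B8 -> L0 hit  d=D]
9: W B8 -> L0 hit  d=D]
10: W B8 -> L0 hit  d=D]
11: W B1 -> L1 miss  d=D]
12: W B1 -> L1 hit  d=D]
13: R B0 -> L0 miss wb->B8  d=-]
14: W B7 -> L3 miss wb->B3  d=D]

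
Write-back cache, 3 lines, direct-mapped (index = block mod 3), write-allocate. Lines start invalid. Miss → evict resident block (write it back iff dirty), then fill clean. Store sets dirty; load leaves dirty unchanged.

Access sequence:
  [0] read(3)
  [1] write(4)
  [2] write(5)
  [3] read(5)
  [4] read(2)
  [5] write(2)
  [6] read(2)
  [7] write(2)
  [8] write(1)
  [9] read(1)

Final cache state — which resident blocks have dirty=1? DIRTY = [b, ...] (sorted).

DIRTY = [1, 2]

0: R B3 → L0 miss [-]
1: W B4 → L1 miss [D]
2: W B5 → L2 miss [D]
3: R B5 → L2 hit [D]
4: R B2 → L2 miss wb→B5 [-]
5: W B2 → L2 hit [D]
6: R B2 → L2 hit [D]
7: W B2 → L2 hit [D]
8: W B1 → L1 miss wb→B4 [D]
9: R B1 → L1 hit [D]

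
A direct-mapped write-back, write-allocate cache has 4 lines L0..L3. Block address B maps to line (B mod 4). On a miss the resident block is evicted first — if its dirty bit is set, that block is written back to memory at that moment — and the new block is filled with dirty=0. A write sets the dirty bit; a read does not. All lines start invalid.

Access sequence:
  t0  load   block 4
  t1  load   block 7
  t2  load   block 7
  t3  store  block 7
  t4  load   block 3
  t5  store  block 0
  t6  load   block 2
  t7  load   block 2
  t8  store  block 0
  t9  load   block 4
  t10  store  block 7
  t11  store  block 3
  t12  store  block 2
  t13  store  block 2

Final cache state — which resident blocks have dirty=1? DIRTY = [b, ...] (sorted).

DIRTY = [2, 3]

0: R B4 → L0 miss [-]
1: R B7 → L3 miss [-]
2: R B7 → L3 hit [-]
3: W B7 → L3 hit [D]
4: R B3 → L3 miss wb→B7 [-]
5: W B0 → L0 miss [D]
6: R B2 → L2 miss [-]
7: R B2 → L2 hit [-]
8: W B0 → L0 hit [D]
9: R B4 → L0 miss wb→B0 [-]
10: W B7 → L3 miss [D]
11: W B3 → L3 miss wb→B7 [D]
12: W B2 → L2 hit [D]
13: W B2 → L2 hit [D]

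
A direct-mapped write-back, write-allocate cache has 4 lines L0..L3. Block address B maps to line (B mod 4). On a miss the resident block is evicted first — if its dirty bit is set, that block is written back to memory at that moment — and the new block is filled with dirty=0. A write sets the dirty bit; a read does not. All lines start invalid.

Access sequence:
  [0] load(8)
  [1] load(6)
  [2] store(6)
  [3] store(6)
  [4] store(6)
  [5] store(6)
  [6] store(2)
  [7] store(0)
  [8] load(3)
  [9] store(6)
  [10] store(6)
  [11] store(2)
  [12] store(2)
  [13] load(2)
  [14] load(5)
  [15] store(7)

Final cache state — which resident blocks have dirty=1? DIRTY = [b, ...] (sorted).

DIRTY = [0, 2, 7]

  0 | R B8 → L0 miss [-]
  1 | R B6 → L2 miss [-]
  2 | W B6 → L2 hit [D]
  3 | W B6 → L2 hit [D]
  4 | W B6 → L2 hit [D]
  5 | W B6 → L2 hit [D]
  6 | W B2 → L2 miss wb→B6 [D]
  7 | W B0 → L0 miss [D]
  8 | R B3 → L3 miss [-]
  9 | W B6 → L2 miss wb→B2 [D]
  10 | W B6 → L2 hit [D]
  11 | W B2 → L2 miss wb→B6 [D]
  12 | W B2 → L2 hit [D]
  13 | R B2 → L2 hit [D]
  14 | R B5 → L1 miss [-]
  15 | W B7 → L3 miss [D]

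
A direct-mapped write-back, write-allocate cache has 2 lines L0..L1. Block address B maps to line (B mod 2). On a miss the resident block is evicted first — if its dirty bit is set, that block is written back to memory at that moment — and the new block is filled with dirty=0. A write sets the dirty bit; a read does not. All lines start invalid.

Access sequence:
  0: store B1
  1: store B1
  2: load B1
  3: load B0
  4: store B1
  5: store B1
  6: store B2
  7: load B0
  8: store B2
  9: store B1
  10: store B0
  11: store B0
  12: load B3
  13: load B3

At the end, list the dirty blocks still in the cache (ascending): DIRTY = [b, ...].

0: W B1 → L1 miss [D]
1: W B1 → L1 hit [D]
2: R B1 → L1 hit [D]
3: R B0 → L0 miss [-]
4: W B1 → L1 hit [D]
5: W B1 → L1 hit [D]
6: W B2 → L0 miss [D]
7: R B0 → L0 miss wb→B2 [-]
8: W B2 → L0 miss [D]
9: W B1 → L1 hit [D]
10: W B0 → L0 miss wb→B2 [D]
11: W B0 → L0 hit [D]
12: R B3 → L1 miss wb→B1 [-]
13: R B3 → L1 hit [-]

DIRTY = [0]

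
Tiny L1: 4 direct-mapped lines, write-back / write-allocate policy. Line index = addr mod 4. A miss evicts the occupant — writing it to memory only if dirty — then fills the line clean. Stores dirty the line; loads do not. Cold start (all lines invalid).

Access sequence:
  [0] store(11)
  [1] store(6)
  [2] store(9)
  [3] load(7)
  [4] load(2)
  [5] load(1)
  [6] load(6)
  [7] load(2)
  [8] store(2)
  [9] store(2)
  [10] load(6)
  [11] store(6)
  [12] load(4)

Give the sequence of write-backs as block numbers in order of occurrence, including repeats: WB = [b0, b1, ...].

WB = [11, 6, 9, 2]

0: W B11 -> L3 miss  d=D]
1: W B6 -> L2 miss  d=D]
2: W B9 -> L1 miss  d=D]
3: R B7 -> L3 miss wb->B11  d=-]
4: R B2 -> L2 miss wb->B6  d=-]
5: R B1 -> L1 miss wb->B9  d=-]
6: R B6 -> L2 miss  d=-]
7: R B2 -> L2 miss  d=-]
8: W B2 -> L2 hit  d=D]
9: W B2 -> L2 hit  d=D]
10: R B6 -> L2 miss wb->B2  d=-]
11: W B6 -> L2 hit  d=D]
12: R B4 -> L0 miss  d=-]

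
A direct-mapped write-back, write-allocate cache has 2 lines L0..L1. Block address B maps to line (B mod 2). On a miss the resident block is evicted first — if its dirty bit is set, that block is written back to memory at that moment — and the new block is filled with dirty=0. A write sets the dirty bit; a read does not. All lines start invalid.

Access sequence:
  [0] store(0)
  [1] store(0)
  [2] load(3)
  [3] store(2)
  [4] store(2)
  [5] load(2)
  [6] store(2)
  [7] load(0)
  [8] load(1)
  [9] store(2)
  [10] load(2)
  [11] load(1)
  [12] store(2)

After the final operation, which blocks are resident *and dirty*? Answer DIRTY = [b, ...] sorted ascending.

DIRTY = [2]

  0 | W B0 → L0 miss [D]
  1 | W B0 → L0 hit [D]
  2 | R B3 → L1 miss [-]
  3 | W B2 → L0 miss wb→B0 [D]
  4 | W B2 → L0 hit [D]
  5 | R B2 → L0 hit [D]
  6 | W B2 → L0 hit [D]
  7 | R B0 → L0 miss wb→B2 [-]
  8 | R B1 → L1 miss [-]
  9 | W B2 → L0 miss [D]
  10 | R B2 → L0 hit [D]
  11 | R B1 → L1 hit [-]
  12 | W B2 → L0 hit [D]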